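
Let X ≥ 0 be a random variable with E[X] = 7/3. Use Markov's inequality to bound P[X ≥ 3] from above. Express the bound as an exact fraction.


μ = E[X] = 7/3, a = 3.
Markov: P[X ≥ 3] ≤ μ/a = (7/3)/3 = 7/9.
Numerically: ≈ 0.77778.
(Since a = 3 > μ = 2.33333, the bound 7/9 is < 1 and informative.)

P[X ≥ 3] ≤ 7/9 ≈ 0.77778.


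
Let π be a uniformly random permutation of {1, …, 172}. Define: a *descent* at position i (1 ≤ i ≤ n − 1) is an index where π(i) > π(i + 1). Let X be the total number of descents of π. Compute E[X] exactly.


Write X = Σ X_I over i = 1, …, 171, with X_I the indicator of one descent.
There are 171 indicators.
For each fixed i, the pair (π(i), π(i+1)) is a uniformly random ordered pair of distinct values from {1, …, 172}; by symmetry P[π(i) > π(i+1)] = 1/2.
By linearity: E[X] = 171 · (1/2) = (172 − 1) · (1/2) = 171/2 ≈ 85.500000.

E[X] = 171/2 = 85.500000.


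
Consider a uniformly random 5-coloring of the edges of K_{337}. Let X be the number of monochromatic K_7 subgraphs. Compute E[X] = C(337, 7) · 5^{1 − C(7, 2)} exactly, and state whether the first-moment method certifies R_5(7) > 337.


E[X] = C(337, 7) · 5^{1 − 21} = 91989916924632 · 5^{−20} = 91989916924632/95367431640625.
As a reduced fraction: E[X] = 91989916924632/95367431640625 ≈ 0.964584.
Is E[X] < 1? YES.
Since E[X] < 1, there exists a 5-coloring of K_{337} with no monochromatic K_7; hence R_5(7) > 337.

E[X] = 91989916924632/95367431640625 ≈ 0.964584; E[X] < 1, so R_5(7) > 337.


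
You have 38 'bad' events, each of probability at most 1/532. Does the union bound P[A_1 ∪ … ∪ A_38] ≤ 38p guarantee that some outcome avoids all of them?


Union bound: P[∪_{i=1}^{38} A_i] ≤ Σ_i P[A_i] ≤ 38·p = 38·(1/532) = 1/14.
Numerically: 1/14 ≈ 0.071.
Is 1/14 < 1? YES.
Since P[∪ A_i] ≤ 1/14 < 1, the complement has P[∩ A_i^c] ≥ 1 − 1/14 = 13/14 > 0, so some outcome avoids every A_i.

38·p = 1/14 ≈ 0.071; existence CERTIFIED by the union bound.


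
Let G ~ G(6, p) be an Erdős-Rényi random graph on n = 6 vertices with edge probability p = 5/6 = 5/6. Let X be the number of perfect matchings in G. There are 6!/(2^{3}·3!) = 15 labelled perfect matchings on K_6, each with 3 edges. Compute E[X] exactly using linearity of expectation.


K_6 has 6!/(2^{3}·3!) = 15 labelled perfect matchings.
For each such perfect matching H, let X_H = 1 if all 3 edges of H are present in G. Then P[X_H = 1] = p^{3} = (5/6)^{3} = 125/216.
By linearity of expectation: E[X] = Σ_H E[X_H] = 15 · p^{3} = 15 · 125/216 = 625/72.
Numerically: E[X] ≈ 8.681.

E[X] = 15 · (5/6)^{3} = 625/72 ≈ 8.681.


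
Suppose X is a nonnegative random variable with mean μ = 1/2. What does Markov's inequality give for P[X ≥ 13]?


μ = E[X] = 1/2, a = 13.
Markov: P[X ≥ 13] ≤ μ/a = (1/2)/13 = 1/26.
Numerically: ≈ 0.038462.
(Since a = 13 > μ = 0.500000, the bound 1/26 is < 1 and informative.)

P[X ≥ 13] ≤ 1/26 ≈ 0.038462.


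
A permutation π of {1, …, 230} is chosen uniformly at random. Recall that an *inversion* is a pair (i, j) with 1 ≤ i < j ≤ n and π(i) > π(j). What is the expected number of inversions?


Write X = Σ X_I over the C(230, 2) = 26335 pairs i < j, with X_I the indicator of one inversion.
There are 26335 indicators.
For each fixed pair i < j, the values π(i) and π(j) are two distinct elements of {1, …, 230} in uniformly random order; by symmetry P[π(i) > π(j)] = 1/2.
By linearity: E[X] = 26335 · (1/2) = C(230, 2) · (1/2) = 26335/2 = 26335/2 ≈ 13167.500.

E[X] = 26335/2 = 13167.500.


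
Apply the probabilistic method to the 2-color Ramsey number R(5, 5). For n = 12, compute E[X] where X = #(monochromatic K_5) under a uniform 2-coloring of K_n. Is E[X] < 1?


E[X] = C(12, 5) · 2^{1 − 10} = 792 · 2^{−9} = 792/512.
As a reduced fraction: E[X] = 99/64 ≈ 1.547.
Is E[X] < 1? NO.
Since E[X] ≥ 1, the first-moment bound is inconclusive at n = 12; it does NOT by itself certify R(5, 5) > 12.

E[X] = 99/64 ≈ 1.547; E[X] ≥ 1; first-moment method inconclusive here.


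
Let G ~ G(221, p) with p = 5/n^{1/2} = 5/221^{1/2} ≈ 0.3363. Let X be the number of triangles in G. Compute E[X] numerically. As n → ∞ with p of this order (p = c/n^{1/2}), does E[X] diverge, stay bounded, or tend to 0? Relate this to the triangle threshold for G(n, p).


Number of potential triangles: C(221, 3) = 1774630.
Each occurs with probability p³ ≈ (0.3363)³ ≈ 3.804710e-02.
By linearity: E[X] = C(221, 3)·p³ ≈ 1774630 · 3.804710e-02 ≈ 67519.5317.
Since α = 1/2 < 1, p = c/n^{1/2} ≫ 1/n is above the triangle threshold p ~ 1/n. Asymptotically E[X] ~ (c³/6)·n^{3(1−α)} = (5³/6)·n^{1.5} → ∞; triangles are abundant w.h.p.

E[X] ≈ 67519.5317; in regime p = Θ(1/n^{1/2}) E[X] diverges (above the triangle threshold p ~ 1/n).


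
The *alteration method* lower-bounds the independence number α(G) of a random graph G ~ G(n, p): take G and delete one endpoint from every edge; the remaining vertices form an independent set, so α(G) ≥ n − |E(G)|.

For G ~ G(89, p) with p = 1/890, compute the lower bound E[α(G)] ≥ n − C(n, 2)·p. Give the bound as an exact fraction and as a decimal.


E[|E(G)|] = C(89, 2)·p = 3916 · (1/890) = 22/5.
E[α(G)] ≥ n − E[|E(G)|] = 89 − 22/5 = 423/5.
Numerically: ≈ 84.600000.
(This is only a lower bound; the true E[α(G)] may be larger.)

E[α(G)] ≥ 423/5 ≈ 84.600000.


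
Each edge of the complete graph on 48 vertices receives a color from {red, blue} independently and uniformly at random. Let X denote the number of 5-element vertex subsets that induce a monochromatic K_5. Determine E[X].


Let X = Σ_S X_S over the C(48, 5) = 1712304 subsets S of size 5, where X_S = 1 if the K_5 on S is monochromatic.
For a fixed S, the K_5 on S has C(5, 2) = 10 edges. P[all 10 edges red] = (1/2)^10, and likewise for blue, so P[monochromatic] = 2·(1/2)^10 = 2^{1 − 10} = 1/512.
Summing: E[X] = C(48, 5) · 2^{1 − 10} = 1712304 · 1/512 = 107019/32.
Numerically: E[X] ≈ 3344.3438.

E[X] = C(48,5)·2^(1−C(5,2)) = 107019/32 ≈ 3344.3438.


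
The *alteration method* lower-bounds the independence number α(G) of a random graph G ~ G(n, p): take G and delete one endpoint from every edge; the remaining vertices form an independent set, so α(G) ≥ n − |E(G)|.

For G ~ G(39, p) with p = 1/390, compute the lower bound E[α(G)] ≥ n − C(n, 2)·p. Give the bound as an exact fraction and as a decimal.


E[|E(G)|] = C(39, 2)·p = 741 · (1/390) = 19/10.
E[α(G)] ≥ n − E[|E(G)|] = 39 − 19/10 = 371/10.
Numerically: ≈ 37.100000.
(This is only a lower bound; the true E[α(G)] may be larger.)

E[α(G)] ≥ 371/10 ≈ 37.100000.


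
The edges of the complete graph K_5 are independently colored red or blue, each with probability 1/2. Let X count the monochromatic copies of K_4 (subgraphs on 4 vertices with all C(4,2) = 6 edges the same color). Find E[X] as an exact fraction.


Let X = Σ_S X_S over the C(5, 4) = 5 subsets S of size 4, where X_S = 1 if the K_4 on S is monochromatic.
For a fixed S, the K_4 on S has C(4, 2) = 6 edges. P[all 6 edges red] = (1/2)^6, and likewise for blue, so P[monochromatic] = 2·(1/2)^6 = 2^{1 − 6} = 1/32.
By linearity: E[X] = C(5, 4) · 2^{1 − 6} = 5 · 1/32 = 5/32.
Numerically: E[X] ≈ 0.15625.

E[X] = C(5,4)·2^(1−C(4,2)) = 5/32 ≈ 0.15625.


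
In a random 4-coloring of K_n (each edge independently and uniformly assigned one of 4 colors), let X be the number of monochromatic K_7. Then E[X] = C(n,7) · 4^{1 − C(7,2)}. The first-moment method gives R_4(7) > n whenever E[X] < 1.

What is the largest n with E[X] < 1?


We need C(n, 7) · 4^{1 − 21} < 1, i.e. C(n, 7) < 4^{21 − 1} = 1099511627776.
Check values of n near the boundary:
  n = 177: C(177, 7) = 957664425960; 957664425960 < 1099511627776? YES
  n = 178: C(178, 7) = 996867063280; 996867063280 < 1099511627776? YES
  n = 179: C(179, 7) = 1037437234460; 1037437234460 < 1099511627776? YES
  n = 180: C(180, 7) = 1079414463600; 1079414463600 < 1099511627776? YES
  n = 181: C(181, 7) = 1122839183400; 1122839183400 < 1099511627776? NO
  n = 182: C(182, 7) = 1167752750736; 1167752750736 < 1099511627776? NO
  n = 183: C(183, 7) = 1214197462413; 1214197462413 < 1099511627776? NO
The largest n with C(n, 7) < 1099511627776 is n = 180 (where E[X] = 67463403975/68719476736 ≈ 0.98172). Hence R_4(7) > 180, i.e. R_4(7) ≥ 181.

Largest n = 180; hence R_4(7) > 180.


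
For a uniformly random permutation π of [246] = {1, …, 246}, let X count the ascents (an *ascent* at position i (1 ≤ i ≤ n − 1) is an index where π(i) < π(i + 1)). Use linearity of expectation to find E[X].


Write X = Σ X_I over i = 1, …, 245, with X_I the indicator of one ascent.
There are 245 indicators.
For each fixed i, the pair (π(i), π(i+1)) is a uniformly random ordered pair of distinct values from {1, …, 246}; by symmetry P[π(i) < π(i+1)] = 1/2.
By linearity: E[X] = 245 · (1/2) = (246 − 1) · (1/2) = 245/2 ≈ 122.5000.

E[X] = 245/2 = 122.5000.


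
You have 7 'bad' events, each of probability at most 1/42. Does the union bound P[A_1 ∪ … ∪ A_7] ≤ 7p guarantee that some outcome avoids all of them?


Union bound: P[∪_{i=1}^{7} A_i] ≤ Σ_i P[A_i] ≤ 7·p = 7·(1/42) = 1/6.
Numerically: 1/6 ≈ 0.167.
Is 1/6 < 1? YES.
Since P[∪ A_i] ≤ 1/6 < 1, the complement has P[∩ A_i^c] ≥ 1 − 1/6 = 5/6 > 0, so some outcome avoids every A_i.

7·p = 1/6 ≈ 0.167; existence CERTIFIED by the union bound.


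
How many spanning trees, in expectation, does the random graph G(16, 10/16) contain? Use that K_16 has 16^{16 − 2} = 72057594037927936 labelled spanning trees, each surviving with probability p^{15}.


K_16 has 16^{16 − 2} = 72057594037927936 labelled spanning trees.
For each such spanning tree H, let X_H = 1 if all 15 edges of H are present in G. Then P[X_H = 1] = p^{15} = (5/8)^{15} = 30517578125/35184372088832.
By linearity of expectation: E[X] = Σ_H E[X_H] = 72057594037927936 · p^{15} = 72057594037927936 · 30517578125/35184372088832 = 62500000000000.
Numerically: E[X] ≈ 6.25e+13.

E[X] = 72057594037927936 · (5/8)^{15} = 62500000000000 ≈ 6.25e+13.


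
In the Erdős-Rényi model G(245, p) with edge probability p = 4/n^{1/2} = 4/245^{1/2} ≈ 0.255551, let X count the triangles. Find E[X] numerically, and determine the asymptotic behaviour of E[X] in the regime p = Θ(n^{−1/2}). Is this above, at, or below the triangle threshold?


Number of potential triangles: C(245, 3) = 2421090.
Each occurs with probability p³ ≈ (0.255551)³ ≈ 1.66890205e-02.
By linearity: E[X] = C(245, 3)·p³ ≈ 2421090 · 1.66890205e-02 ≈ 40405.620578.
Since α = 1/2 < 1, p = c/n^{1/2} ≫ 1/n is above the triangle threshold p ~ 1/n. Asymptotically E[X] ~ (c³/6)·n^{3(1−α)} = (4³/6)·n^{1.5} → ∞; triangles are abundant w.h.p.

E[X] ≈ 40405.620578; in regime p = Θ(1/n^{1/2}) E[X] diverges (above the triangle threshold p ~ 1/n).


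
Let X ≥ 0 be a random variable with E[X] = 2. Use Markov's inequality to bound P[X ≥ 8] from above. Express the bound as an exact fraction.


μ = E[X] = 2, a = 8.
Markov: P[X ≥ 8] ≤ μ/a = (2)/8 = 1/4.
Numerically: ≈ 0.2500.
(Since a = 8 > μ = 2.0000, the bound 1/4 is < 1 and informative.)

P[X ≥ 8] ≤ 1/4 ≈ 0.2500.


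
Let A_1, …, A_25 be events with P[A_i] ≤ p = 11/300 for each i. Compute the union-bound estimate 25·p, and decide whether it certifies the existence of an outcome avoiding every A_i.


Union bound: P[∪_{i=1}^{25} A_i] ≤ Σ_i P[A_i] ≤ 25·p = 25·(11/300) = 11/12.
Numerically: 11/12 ≈ 0.9166667.
Is 11/12 < 1? YES.
Since P[∪ A_i] ≤ 11/12 < 1, the complement has P[∩ A_i^c] ≥ 1 − 11/12 = 1/12 > 0, so some outcome avoids every A_i.

25·p = 11/12 ≈ 0.9166667; existence CERTIFIED by the union bound.


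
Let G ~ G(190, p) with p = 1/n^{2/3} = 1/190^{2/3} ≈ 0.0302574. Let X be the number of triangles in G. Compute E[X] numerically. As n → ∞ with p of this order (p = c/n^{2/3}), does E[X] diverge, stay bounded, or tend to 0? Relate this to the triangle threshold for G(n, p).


Number of potential triangles: C(190, 3) = 1125180.
Each occurs with probability p³ ≈ (0.0302574)³ ≈ 2.77008310e-05.
By linearity: E[X] = C(190, 3)·p³ ≈ 1125180 · 2.77008310e-05 ≈ 31.168421.
Since α = 2/3 < 1, p = c/n^{2/3} ≫ 1/n is above the triangle threshold p ~ 1/n. Asymptotically E[X] ~ (c³/6)·n^{3(1−α)} = (1³/6)·n^{1} → ∞; triangles are abundant w.h.p.

E[X] ≈ 31.168421; in regime p = Θ(1/n^{2/3}) E[X] diverges (above the triangle threshold p ~ 1/n).


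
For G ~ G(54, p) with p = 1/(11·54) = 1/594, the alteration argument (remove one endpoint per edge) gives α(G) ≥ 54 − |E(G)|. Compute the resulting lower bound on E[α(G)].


E[|E(G)|] = C(54, 2)·p = 1431 · (1/594) = 53/22.
E[α(G)] ≥ n − E[|E(G)|] = 54 − 53/22 = 1135/22.
Numerically: ≈ 51.591.
(This is only a lower bound; the true E[α(G)] may be larger.)

E[α(G)] ≥ 1135/22 ≈ 51.591.


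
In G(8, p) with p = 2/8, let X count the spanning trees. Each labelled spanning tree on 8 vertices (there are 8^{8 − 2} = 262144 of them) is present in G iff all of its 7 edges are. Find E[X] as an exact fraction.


K_8 has 8^{8 − 2} = 262144 labelled spanning trees.
For each such spanning tree H, let X_H = 1 if all 7 edges of H are present in G. Then P[X_H = 1] = p^{7} = (1/4)^{7} = 1/16384.
By linearity: E[X] = Σ_H E[X_H] = 262144 · p^{7} = 262144 · 1/16384 = 16.
Numerically: E[X] ≈ 16.

E[X] = 262144 · (1/4)^{7} = 16 ≈ 16.


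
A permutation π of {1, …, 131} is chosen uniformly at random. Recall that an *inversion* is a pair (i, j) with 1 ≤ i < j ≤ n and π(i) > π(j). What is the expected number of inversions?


Write X = Σ X_I over the C(131, 2) = 8515 pairs i < j, with X_I the indicator of one inversion.
There are 8515 indicators.
For each fixed pair i < j, the values π(i) and π(j) are two distinct elements of {1, …, 131} in uniformly random order; by symmetry P[π(i) > π(j)] = 1/2.
By linearity: E[X] = 8515 · (1/2) = C(131, 2) · (1/2) = 8515/2 = 8515/2 ≈ 4257.50000.

E[X] = 8515/2 = 4257.50000.


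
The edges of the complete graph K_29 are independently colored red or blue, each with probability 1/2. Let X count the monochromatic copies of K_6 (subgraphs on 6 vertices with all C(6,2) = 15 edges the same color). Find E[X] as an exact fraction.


Let X = Σ_S X_S over the C(29, 6) = 475020 subsets S of size 6, where X_S = 1 if the K_6 on S is monochromatic.
For a fixed S, the K_6 on S has C(6, 2) = 15 edges. P[all 15 edges red] = (1/2)^15, and likewise for blue, so P[monochromatic] = 2·(1/2)^15 = 2^{1 − 15} = 1/16384.
Summing: E[X] = C(29, 6) · 2^{1 − 15} = 475020 · 1/16384 = 118755/4096.
Numerically: E[X] ≈ 28.9929.

E[X] = C(29,6)·2^(1−C(6,2)) = 118755/4096 ≈ 28.9929.


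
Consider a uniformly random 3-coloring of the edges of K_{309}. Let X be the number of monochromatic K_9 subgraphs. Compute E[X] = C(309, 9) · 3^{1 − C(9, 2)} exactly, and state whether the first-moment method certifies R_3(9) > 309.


E[X] = C(309, 9) · 3^{1 − 36} = 62920976643980686 · 3^{−35} = 62920976643980686/50031545098999707.
As a reduced fraction: E[X] = 62920976643980686/50031545098999707 ≈ 1.257626.
Is E[X] < 1? NO.
Since E[X] ≥ 1, the first-moment bound is inconclusive at n = 309; it does NOT by itself certify R_3(9) > 309.

E[X] = 62920976643980686/50031545098999707 ≈ 1.257626; E[X] ≥ 1; first-moment method inconclusive here.


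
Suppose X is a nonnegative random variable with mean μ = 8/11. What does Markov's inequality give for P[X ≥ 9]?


μ = E[X] = 8/11, a = 9.
Markov: P[X ≥ 9] ≤ μ/a = (8/11)/9 = 8/99.
Numerically: ≈ 0.0808.
(Since a = 9 > μ = 0.7273, the bound 8/99 is < 1 and informative.)

P[X ≥ 9] ≤ 8/99 ≈ 0.0808.


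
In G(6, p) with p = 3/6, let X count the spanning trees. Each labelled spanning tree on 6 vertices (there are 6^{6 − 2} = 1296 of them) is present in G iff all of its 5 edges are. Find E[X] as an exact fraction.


K_6 has 6^{6 − 2} = 1296 labelled spanning trees.
For each such spanning tree H, let X_H = 1 if all 5 edges of H are present in G. Then P[X_H = 1] = p^{5} = (1/2)^{5} = 1/32.
By linearity of expectation: E[X] = Σ_H E[X_H] = 1296 · p^{5} = 1296 · 1/32 = 81/2.
Numerically: E[X] ≈ 40.5.

E[X] = 1296 · (1/2)^{5} = 81/2 ≈ 40.5.


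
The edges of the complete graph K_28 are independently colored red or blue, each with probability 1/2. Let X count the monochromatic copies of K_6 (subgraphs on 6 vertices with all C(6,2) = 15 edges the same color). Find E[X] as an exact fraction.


Let X = Σ_S X_S over the C(28, 6) = 376740 subsets S of size 6, where X_S = 1 if the K_6 on S is monochromatic.
For a fixed S, the K_6 on S has C(6, 2) = 15 edges. P[all 15 edges red] = (1/2)^15, and likewise for blue, so P[monochromatic] = 2·(1/2)^15 = 2^{1 − 15} = 1/16384.
By linearity of expectation: E[X] = C(28, 6) · 2^{1 − 15} = 376740 · 1/16384 = 94185/4096.
Numerically: E[X] ≈ 22.99438.

E[X] = C(28,6)·2^(1−C(6,2)) = 94185/4096 ≈ 22.99438.


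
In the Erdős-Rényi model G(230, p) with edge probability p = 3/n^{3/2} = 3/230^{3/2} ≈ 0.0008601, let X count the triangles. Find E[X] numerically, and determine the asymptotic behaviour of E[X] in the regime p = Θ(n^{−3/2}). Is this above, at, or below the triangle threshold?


Number of potential triangles: C(230, 3) = 2001460.
Each occurs with probability p³ ≈ (0.0008601)³ ≈ 6.361924e-10.
By linearity: E[X] = C(230, 3)·p³ ≈ 2001460 · 6.361924e-10 ≈ 0.0013.
Since α = 3/2 > 1, p = c/n^{3/2} = o(1/n) is below the triangle threshold p ~ 1/n. Asymptotically E[X] ~ (c³/6)·n^{3(1−α)} = (3³/6)·n^{-1.5} → 0, so by Markov's inequality G has no triangles w.h.p.

E[X] ≈ 0.0013; in regime p = Θ(1/n^{3/2}) E[X] tends to 0 (below the triangle threshold p ~ 1/n).


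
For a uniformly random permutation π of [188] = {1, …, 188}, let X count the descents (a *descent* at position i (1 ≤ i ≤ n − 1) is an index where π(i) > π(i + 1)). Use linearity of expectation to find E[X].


Write X = Σ X_I over i = 1, …, 187, with X_I the indicator of one descent.
There are 187 indicators.
For each fixed i, the pair (π(i), π(i+1)) is a uniformly random ordered pair of distinct values from {1, …, 188}; by symmetry P[π(i) > π(i+1)] = 1/2.
By linearity: E[X] = 187 · (1/2) = (188 − 1) · (1/2) = 187/2 ≈ 93.500.

E[X] = 187/2 = 93.500.


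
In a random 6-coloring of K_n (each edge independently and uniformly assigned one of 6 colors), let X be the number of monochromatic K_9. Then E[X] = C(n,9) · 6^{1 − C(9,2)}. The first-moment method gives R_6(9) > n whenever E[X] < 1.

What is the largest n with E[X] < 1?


We need C(n, 9) · 6^{1 − 36} < 1, i.e. C(n, 9) < 6^{36 − 1} = 1719070799748422591028658176.
Check values of n near the boundary:
  n = 4406: C(4406, 9) = 1710356485221788389505285700; 1710356485221788389505285700 < 1719070799748422591028658176? YES
  n = 4407: C(4407, 9) = 1713856532599459170657070050; 1713856532599459170657070050 < 1719070799748422591028658176? YES
  n = 4408: C(4408, 9) = 1717362945146264156457459600; 1717362945146264156457459600 < 1719070799748422591028658176? YES
  n = 4409: C(4409, 9) = 1720875732988608787686577131; 1720875732988608787686577131 < 1719070799748422591028658176? NO
  n = 4410: C(4410, 9) = 1724394906266704102180823710; 1724394906266704102180823710 < 1719070799748422591028658176? NO
  n = 4411: C(4411, 9) = 1727920475134582415883601405; 1727920475134582415883601405 < 1719070799748422591028658176? NO
The largest n with C(n, 9) < 1719070799748422591028658176 is n = 4408 (where E[X] = 35778394690547169926197075/35813974994758803979763712 ≈ 0.99901). Hence R_6(9) > 4408, i.e. R_6(9) ≥ 4409.

Largest n = 4408; hence R_6(9) > 4408.


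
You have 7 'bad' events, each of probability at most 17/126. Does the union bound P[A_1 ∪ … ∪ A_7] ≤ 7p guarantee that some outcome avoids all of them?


Union bound: P[∪_{i=1}^{7} A_i] ≤ Σ_i P[A_i] ≤ 7·p = 7·(17/126) = 17/18.
Numerically: 17/18 ≈ 0.9444.
Is 17/18 < 1? YES.
Since P[∪ A_i] ≤ 17/18 < 1, the complement has P[∩ A_i^c] ≥ 1 − 17/18 = 1/18 > 0, so some outcome avoids every A_i.

7·p = 17/18 ≈ 0.9444; existence CERTIFIED by the union bound.


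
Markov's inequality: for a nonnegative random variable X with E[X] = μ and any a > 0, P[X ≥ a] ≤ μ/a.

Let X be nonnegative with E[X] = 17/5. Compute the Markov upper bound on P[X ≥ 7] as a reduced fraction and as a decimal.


μ = E[X] = 17/5, a = 7.
Markov: P[X ≥ 7] ≤ μ/a = (17/5)/7 = 17/35.
Numerically: ≈ 0.48571.
(Since a = 7 > μ = 3.40000, the bound 17/35 is < 1 and informative.)

P[X ≥ 7] ≤ 17/35 ≈ 0.48571.


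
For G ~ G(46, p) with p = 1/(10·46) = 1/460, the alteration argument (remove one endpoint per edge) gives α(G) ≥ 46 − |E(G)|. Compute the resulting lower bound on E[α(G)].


E[|E(G)|] = C(46, 2)·p = 1035 · (1/460) = 9/4.
E[α(G)] ≥ n − E[|E(G)|] = 46 − 9/4 = 175/4.
Numerically: ≈ 43.7500.
(This is only a lower bound; the true E[α(G)] may be larger.)

E[α(G)] ≥ 175/4 ≈ 43.7500.


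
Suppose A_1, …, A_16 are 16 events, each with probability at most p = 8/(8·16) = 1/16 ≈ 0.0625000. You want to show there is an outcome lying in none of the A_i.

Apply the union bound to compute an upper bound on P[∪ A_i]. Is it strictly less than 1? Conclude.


Union bound: P[∪_{i=1}^{16} A_i] ≤ Σ_i P[A_i] ≤ 16·p = 16·(1/16) = 1.
Numerically: 1 ≈ 1.0000000.
Is 1 < 1? NO.
Since the bound 1 is ≥ 1, the union bound is uninformative here; it does NOT by itself certify existence.

16·p = 1 ≈ 1.0000000; existence NOT certified by the union bound.


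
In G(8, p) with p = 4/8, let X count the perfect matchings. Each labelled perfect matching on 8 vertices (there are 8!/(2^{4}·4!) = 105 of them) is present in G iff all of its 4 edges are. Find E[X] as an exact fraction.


K_8 has 8!/(2^{4}·4!) = 105 labelled perfect matchings.
For each such perfect matching H, let X_H = 1 if all 4 edges of H are present in G. Then P[X_H = 1] = p^{4} = (1/2)^{4} = 1/16.
By linearity of expectation: E[X] = Σ_H E[X_H] = 105 · p^{4} = 105 · 1/16 = 105/16.
Numerically: E[X] ≈ 6.56.

E[X] = 105 · (1/2)^{4} = 105/16 ≈ 6.56.


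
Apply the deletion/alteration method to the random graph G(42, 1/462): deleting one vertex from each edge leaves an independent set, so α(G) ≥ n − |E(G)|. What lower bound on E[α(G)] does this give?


E[|E(G)|] = C(42, 2)·p = 861 · (1/462) = 41/22.
E[α(G)] ≥ n − E[|E(G)|] = 42 − 41/22 = 883/22.
Numerically: ≈ 40.1364.
(This is only a lower bound; the true E[α(G)] may be larger.)

E[α(G)] ≥ 883/22 ≈ 40.1364.


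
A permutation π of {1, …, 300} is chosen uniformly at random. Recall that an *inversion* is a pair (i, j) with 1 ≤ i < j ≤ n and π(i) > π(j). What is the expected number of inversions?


Write X = Σ X_I over the C(300, 2) = 44850 pairs i < j, with X_I the indicator of one inversion.
There are 44850 indicators.
For each fixed pair i < j, the values π(i) and π(j) are two distinct elements of {1, …, 300} in uniformly random order; by symmetry P[π(i) > π(j)] = 1/2.
By linearity: E[X] = 44850 · (1/2) = C(300, 2) · (1/2) = 44850/2 = 22425 ≈ 22425.00000.

E[X] = 22425 = 22425.00000.


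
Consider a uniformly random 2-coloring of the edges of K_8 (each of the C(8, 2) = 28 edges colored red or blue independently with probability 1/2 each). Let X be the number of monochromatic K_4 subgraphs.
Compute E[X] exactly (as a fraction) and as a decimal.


Let X = Σ_S X_S over the C(8, 4) = 70 subsets S of size 4, where X_S = 1 if the K_4 on S is monochromatic.
For a fixed S, the K_4 on S has C(4, 2) = 6 edges. P[all 6 edges red] = (1/2)^6, and likewise for blue, so P[monochromatic] = 2·(1/2)^6 = 2^{1 − 6} = 1/32.
By linearity: E[X] = C(8, 4) · 2^{1 − 6} = 70 · 1/32 = 35/16.
Numerically: E[X] ≈ 2.18750.

E[X] = C(8,4)·2^(1−C(4,2)) = 35/16 ≈ 2.18750.


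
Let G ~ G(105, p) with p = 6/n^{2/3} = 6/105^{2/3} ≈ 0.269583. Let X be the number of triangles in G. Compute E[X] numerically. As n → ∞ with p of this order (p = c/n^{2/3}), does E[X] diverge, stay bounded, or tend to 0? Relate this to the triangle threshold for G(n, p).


Number of potential triangles: C(105, 3) = 187460.
Each occurs with probability p³ ≈ (0.269583)³ ≈ 1.95918367e-02.
By linearity: E[X] = C(105, 3)·p³ ≈ 187460 · 1.95918367e-02 ≈ 3672.685714.
Since α = 2/3 < 1, p = c/n^{2/3} ≫ 1/n is above the triangle threshold p ~ 1/n. Asymptotically E[X] ~ (c³/6)·n^{3(1−α)} = (6³/6)·n^{1} → ∞; triangles are abundant w.h.p.

E[X] ≈ 3672.685714; in regime p = Θ(1/n^{2/3}) E[X] diverges (above the triangle threshold p ~ 1/n).


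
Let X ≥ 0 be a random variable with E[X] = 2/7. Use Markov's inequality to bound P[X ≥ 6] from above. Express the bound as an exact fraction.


μ = E[X] = 2/7, a = 6.
Markov: P[X ≥ 6] ≤ μ/a = (2/7)/6 = 1/21.
Numerically: ≈ 0.04762.
(Since a = 6 > μ = 0.28571, the bound 1/21 is < 1 and informative.)

P[X ≥ 6] ≤ 1/21 ≈ 0.04762.


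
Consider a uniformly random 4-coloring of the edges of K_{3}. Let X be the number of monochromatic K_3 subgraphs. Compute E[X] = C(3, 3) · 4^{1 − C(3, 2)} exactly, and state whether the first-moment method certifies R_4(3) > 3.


E[X] = C(3, 3) · 4^{1 − 3} = 1 · 4^{−2} = 1/16.
As a reduced fraction: E[X] = 1/16 ≈ 0.062500.
Is E[X] < 1? YES.
Since E[X] < 1, there exists a 4-coloring of K_{3} with no monochromatic K_3; hence R_4(3) > 3.

E[X] = 1/16 ≈ 0.062500; E[X] < 1, so R_4(3) > 3.


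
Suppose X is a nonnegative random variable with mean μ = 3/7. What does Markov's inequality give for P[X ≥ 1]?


μ = E[X] = 3/7, a = 1.
Markov: P[X ≥ 1] ≤ μ/a = (3/7)/1 = 3/7.
Numerically: ≈ 0.429.
(Since a = 1 > μ = 0.429, the bound 3/7 is < 1 and informative.)

P[X ≥ 1] ≤ 3/7 ≈ 0.429.


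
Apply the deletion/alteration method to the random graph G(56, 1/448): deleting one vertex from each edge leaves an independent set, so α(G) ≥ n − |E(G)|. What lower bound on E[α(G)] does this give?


E[|E(G)|] = C(56, 2)·p = 1540 · (1/448) = 55/16.
E[α(G)] ≥ n − E[|E(G)|] = 56 − 55/16 = 841/16.
Numerically: ≈ 52.56250.
(This is only a lower bound; the true E[α(G)] may be larger.)

E[α(G)] ≥ 841/16 ≈ 52.56250.


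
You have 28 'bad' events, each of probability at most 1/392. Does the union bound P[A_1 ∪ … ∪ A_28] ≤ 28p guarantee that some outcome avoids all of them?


Union bound: P[∪_{i=1}^{28} A_i] ≤ Σ_i P[A_i] ≤ 28·p = 28·(1/392) = 1/14.
Numerically: 1/14 ≈ 0.07143.
Is 1/14 < 1? YES.
Since P[∪ A_i] ≤ 1/14 < 1, the complement has P[∩ A_i^c] ≥ 1 − 1/14 = 13/14 > 0, so some outcome avoids every A_i.

28·p = 1/14 ≈ 0.07143; existence CERTIFIED by the union bound.


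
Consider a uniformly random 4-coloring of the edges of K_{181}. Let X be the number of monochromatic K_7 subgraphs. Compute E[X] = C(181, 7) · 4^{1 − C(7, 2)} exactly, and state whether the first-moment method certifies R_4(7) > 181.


E[X] = C(181, 7) · 4^{1 − 21} = 1122839183400 · 4^{−20} = 1122839183400/1099511627776.
As a reduced fraction: E[X] = 140354897925/137438953472 ≈ 1.02122.
Is E[X] < 1? NO.
Since E[X] ≥ 1, the first-moment bound is inconclusive at n = 181; it does NOT by itself certify R_4(7) > 181.

E[X] = 140354897925/137438953472 ≈ 1.02122; E[X] ≥ 1; first-moment method inconclusive here.


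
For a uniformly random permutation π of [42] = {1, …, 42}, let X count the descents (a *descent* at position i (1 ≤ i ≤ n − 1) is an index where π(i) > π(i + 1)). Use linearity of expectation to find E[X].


Write X = Σ X_I over i = 1, …, 41, with X_I the indicator of one descent.
There are 41 indicators.
For each fixed i, the pair (π(i), π(i+1)) is a uniformly random ordered pair of distinct values from {1, …, 42}; by symmetry P[π(i) > π(i+1)] = 1/2.
By linearity: E[X] = 41 · (1/2) = (42 − 1) · (1/2) = 41/2 ≈ 20.500000.

E[X] = 41/2 = 20.500000.


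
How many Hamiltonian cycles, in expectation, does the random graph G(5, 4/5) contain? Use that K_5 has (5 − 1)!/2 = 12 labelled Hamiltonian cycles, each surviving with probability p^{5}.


K_5 has (5 − 1)!/2 = 12 labelled Hamiltonian cycles.
For each such Hamiltonian cycle H, let X_H = 1 if all 5 edges of H are present in G. Then P[X_H = 1] = p^{5} = (4/5)^{5} = 1024/3125.
By linearity: E[X] = Σ_H E[X_H] = 12 · p^{5} = 12 · 1024/3125 = 12288/3125.
Numerically: E[X] ≈ 3.93216.

E[X] = 12 · (4/5)^{5} = 12288/3125 ≈ 3.93216.


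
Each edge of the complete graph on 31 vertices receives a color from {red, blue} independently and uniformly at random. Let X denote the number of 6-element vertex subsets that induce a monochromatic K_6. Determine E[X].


Let X = Σ_S X_S over the C(31, 6) = 736281 subsets S of size 6, where X_S = 1 if the K_6 on S is monochromatic.
For a fixed S, the K_6 on S has C(6, 2) = 15 edges. P[all 15 edges red] = (1/2)^15, and likewise for blue, so P[monochromatic] = 2·(1/2)^15 = 2^{1 − 15} = 1/16384.
Summing: E[X] = C(31, 6) · 2^{1 − 15} = 736281 · 1/16384 = 736281/16384.
Numerically: E[X] ≈ 44.93903.

E[X] = C(31,6)·2^(1−C(6,2)) = 736281/16384 ≈ 44.93903.


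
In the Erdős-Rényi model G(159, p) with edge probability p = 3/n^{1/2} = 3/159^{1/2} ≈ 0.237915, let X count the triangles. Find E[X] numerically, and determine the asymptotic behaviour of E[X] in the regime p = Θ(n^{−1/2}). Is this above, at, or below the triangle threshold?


Number of potential triangles: C(159, 3) = 657359.
Each occurs with probability p³ ≈ (0.237915)³ ≈ 1.34669137e-02.
By linearity: E[X] = C(159, 3)·p³ ≈ 657359 · 1.34669137e-02 ≈ 8852.596936.
Since α = 1/2 < 1, p = c/n^{1/2} ≫ 1/n is above the triangle threshold p ~ 1/n. Asymptotically E[X] ~ (c³/6)·n^{3(1−α)} = (3³/6)·n^{1.5} → ∞; triangles are abundant w.h.p.

E[X] ≈ 8852.596936; in regime p = Θ(1/n^{1/2}) E[X] diverges (above the triangle threshold p ~ 1/n).


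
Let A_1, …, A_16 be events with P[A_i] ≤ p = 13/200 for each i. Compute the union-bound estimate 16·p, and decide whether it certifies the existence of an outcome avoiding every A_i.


Union bound: P[∪_{i=1}^{16} A_i] ≤ Σ_i P[A_i] ≤ 16·p = 16·(13/200) = 26/25.
Numerically: 26/25 ≈ 1.0400.
Is 26/25 < 1? NO.
Since the bound 26/25 is ≥ 1, the union bound is uninformative here; it does NOT by itself certify existence.

16·p = 26/25 ≈ 1.0400; existence NOT certified by the union bound.


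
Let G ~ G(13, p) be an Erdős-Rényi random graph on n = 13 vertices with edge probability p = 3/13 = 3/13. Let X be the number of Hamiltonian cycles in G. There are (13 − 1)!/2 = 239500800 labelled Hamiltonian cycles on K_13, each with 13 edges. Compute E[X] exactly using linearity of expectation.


K_13 has (13 − 1)!/2 = 239500800 labelled Hamiltonian cycles.
For each such Hamiltonian cycle H, let X_H = 1 if all 13 edges of H are present in G. Then P[X_H = 1] = p^{13} = (3/13)^{13} = 1594323/302875106592253.
By linearity of expectation: E[X] = Σ_H E[X_H] = 239500800 · p^{13} = 239500800 · 1594323/302875106592253 = 381841633958400/302875106592253.
Numerically: E[X] ≈ 1.26.

E[X] = 239500800 · (3/13)^{13} = 381841633958400/302875106592253 ≈ 1.26.


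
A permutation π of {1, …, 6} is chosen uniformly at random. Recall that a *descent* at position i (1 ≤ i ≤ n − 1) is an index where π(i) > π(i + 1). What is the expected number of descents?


Write X = Σ X_I over i = 1, …, 5, with X_I the indicator of one descent.
There are 5 indicators.
For each fixed i, the pair (π(i), π(i+1)) is a uniformly random ordered pair of distinct values from {1, …, 6}; by symmetry P[π(i) > π(i+1)] = 1/2.
By linearity: E[X] = 5 · (1/2) = (6 − 1) · (1/2) = 5/2 ≈ 2.500000.

E[X] = 5/2 = 2.500000.


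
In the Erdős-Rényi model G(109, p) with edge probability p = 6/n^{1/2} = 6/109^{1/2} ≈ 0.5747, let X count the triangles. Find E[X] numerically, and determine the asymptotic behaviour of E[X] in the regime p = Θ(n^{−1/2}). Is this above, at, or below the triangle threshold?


Number of potential triangles: C(109, 3) = 209934.
Each occurs with probability p³ ≈ (0.5747)³ ≈ 1.8980778e-01.
By linearity: E[X] = C(109, 3)·p³ ≈ 209934 · 1.8980778e-01 ≈ 39847.10599.
Since α = 1/2 < 1, p = c/n^{1/2} ≫ 1/n is above the triangle threshold p ~ 1/n. Asymptotically E[X] ~ (c³/6)·n^{3(1−α)} = (6³/6)·n^{1.5} → ∞; triangles are abundant w.h.p.

E[X] ≈ 39847.10599; in regime p = Θ(1/n^{1/2}) E[X] diverges (above the triangle threshold p ~ 1/n).


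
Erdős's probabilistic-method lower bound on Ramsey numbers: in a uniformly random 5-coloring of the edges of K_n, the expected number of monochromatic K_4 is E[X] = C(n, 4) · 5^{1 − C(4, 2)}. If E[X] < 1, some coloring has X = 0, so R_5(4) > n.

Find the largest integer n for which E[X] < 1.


We need C(n, 4) · 5^{1 − 6} < 1, i.e. C(n, 4) < 5^{6 − 1} = 3125.
Check values of n near the boundary:
  n = 17: C(17, 4) = 2380; 2380 < 3125? YES
  n = 18: C(18, 4) = 3060; 3060 < 3125? YES
  n = 19: C(19, 4) = 3876; 3876 < 3125? NO
  n = 20: C(20, 4) = 4845; 4845 < 3125? NO
The largest n with C(n, 4) < 3125 is n = 18 (where E[X] = 612/625 ≈ 0.979200). Hence R_5(4) > 18, i.e. R_5(4) ≥ 19.

Largest n = 18; hence R_5(4) > 18.


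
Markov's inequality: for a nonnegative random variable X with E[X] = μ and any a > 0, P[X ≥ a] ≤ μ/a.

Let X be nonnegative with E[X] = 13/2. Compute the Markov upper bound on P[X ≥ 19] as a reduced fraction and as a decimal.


μ = E[X] = 13/2, a = 19.
Markov: P[X ≥ 19] ≤ μ/a = (13/2)/19 = 13/38.
Numerically: ≈ 0.342105.
(Since a = 19 > μ = 6.500000, the bound 13/38 is < 1 and informative.)

P[X ≥ 19] ≤ 13/38 ≈ 0.342105.


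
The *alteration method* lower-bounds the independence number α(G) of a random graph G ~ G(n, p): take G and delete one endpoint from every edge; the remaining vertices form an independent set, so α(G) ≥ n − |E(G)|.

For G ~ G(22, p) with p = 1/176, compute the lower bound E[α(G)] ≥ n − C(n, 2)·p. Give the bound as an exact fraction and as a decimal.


E[|E(G)|] = C(22, 2)·p = 231 · (1/176) = 21/16.
E[α(G)] ≥ n − E[|E(G)|] = 22 − 21/16 = 331/16.
Numerically: ≈ 20.688.
(This is only a lower bound; the true E[α(G)] may be larger.)

E[α(G)] ≥ 331/16 ≈ 20.688.


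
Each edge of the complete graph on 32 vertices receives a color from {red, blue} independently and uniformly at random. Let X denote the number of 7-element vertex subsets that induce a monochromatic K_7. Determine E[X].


Let X = Σ_S X_S over the C(32, 7) = 3365856 subsets S of size 7, where X_S = 1 if the K_7 on S is monochromatic.
For a fixed S, the K_7 on S has C(7, 2) = 21 edges. P[all 21 edges red] = (1/2)^21, and likewise for blue, so P[monochromatic] = 2·(1/2)^21 = 2^{1 − 21} = 1/1048576.
Summing: E[X] = C(32, 7) · 2^{1 − 21} = 3365856 · 1/1048576 = 105183/32768.
Numerically: E[X] ≈ 3.2099.

E[X] = C(32,7)·2^(1−C(7,2)) = 105183/32768 ≈ 3.2099.


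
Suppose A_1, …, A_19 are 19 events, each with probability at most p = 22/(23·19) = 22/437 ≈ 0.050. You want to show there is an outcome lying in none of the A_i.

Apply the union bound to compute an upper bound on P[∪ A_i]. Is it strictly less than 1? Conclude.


Union bound: P[∪_{i=1}^{19} A_i] ≤ Σ_i P[A_i] ≤ 19·p = 19·(22/437) = 22/23.
Numerically: 22/23 ≈ 0.957.
Is 22/23 < 1? YES.
Since P[∪ A_i] ≤ 22/23 < 1, the complement has P[∩ A_i^c] ≥ 1 − 22/23 = 1/23 > 0, so some outcome avoids every A_i.

19·p = 22/23 ≈ 0.957; existence CERTIFIED by the union bound.


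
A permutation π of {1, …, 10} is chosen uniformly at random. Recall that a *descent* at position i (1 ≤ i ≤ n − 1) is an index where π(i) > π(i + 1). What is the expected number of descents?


Write X = Σ X_I over i = 1, …, 9, with X_I the indicator of one descent.
There are 9 indicators.
For each fixed i, the pair (π(i), π(i+1)) is a uniformly random ordered pair of distinct values from {1, …, 10}; by symmetry P[π(i) > π(i+1)] = 1/2.
By linearity: E[X] = 9 · (1/2) = (10 − 1) · (1/2) = 9/2 ≈ 4.50000.

E[X] = 9/2 = 4.50000.


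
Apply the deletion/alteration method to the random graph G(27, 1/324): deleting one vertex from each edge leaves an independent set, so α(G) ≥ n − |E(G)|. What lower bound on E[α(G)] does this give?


E[|E(G)|] = C(27, 2)·p = 351 · (1/324) = 13/12.
E[α(G)] ≥ n − E[|E(G)|] = 27 − 13/12 = 311/12.
Numerically: ≈ 25.917.
(This is only a lower bound; the true E[α(G)] may be larger.)

E[α(G)] ≥ 311/12 ≈ 25.917.


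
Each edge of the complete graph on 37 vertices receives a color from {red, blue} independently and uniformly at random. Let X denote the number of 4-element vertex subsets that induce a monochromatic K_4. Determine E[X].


Let X = Σ_S X_S over the C(37, 4) = 66045 subsets S of size 4, where X_S = 1 if the K_4 on S is monochromatic.
For a fixed S, the K_4 on S has C(4, 2) = 6 edges. P[all 6 edges red] = (1/2)^6, and likewise for blue, so P[monochromatic] = 2·(1/2)^6 = 2^{1 − 6} = 1/32.
By linearity of expectation: E[X] = C(37, 4) · 2^{1 − 6} = 66045 · 1/32 = 66045/32.
Numerically: E[X] ≈ 2063.906250.

E[X] = C(37,4)·2^(1−C(4,2)) = 66045/32 ≈ 2063.906250.


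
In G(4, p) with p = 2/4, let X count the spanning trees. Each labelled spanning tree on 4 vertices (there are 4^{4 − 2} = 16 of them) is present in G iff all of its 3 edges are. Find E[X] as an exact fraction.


K_4 has 4^{4 − 2} = 16 labelled spanning trees.
For each such spanning tree H, let X_H = 1 if all 3 edges of H are present in G. Then P[X_H = 1] = p^{3} = (1/2)^{3} = 1/8.
By linearity: E[X] = Σ_H E[X_H] = 16 · p^{3} = 16 · 1/8 = 2.
Numerically: E[X] ≈ 2.

E[X] = 16 · (1/2)^{3} = 2 ≈ 2.


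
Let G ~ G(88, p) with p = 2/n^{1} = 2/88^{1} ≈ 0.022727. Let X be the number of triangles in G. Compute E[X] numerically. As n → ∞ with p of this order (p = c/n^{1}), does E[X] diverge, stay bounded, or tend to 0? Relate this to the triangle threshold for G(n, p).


Number of potential triangles: C(88, 3) = 109736.
Each occurs with probability p³ ≈ (0.022727)³ ≈ 1.1739294e-05.
By linearity: E[X] = C(88, 3)·p³ ≈ 109736 · 1.1739294e-05 ≈ 1.28822.
Here α = 1, so p = 2/n is exactly at the triangle threshold p ~ 1/n. Asymptotically E[X] → c³/6 = 2³/6 = 4/3 ≈ 1.33333, a bounded constant. In this regime the triangle count is asymptotically Poisson(c³/6).

E[X] ≈ 1.28822; in regime p = Θ(1/n^{1}) E[X] stays bounded (at the triangle threshold p ~ 1/n).


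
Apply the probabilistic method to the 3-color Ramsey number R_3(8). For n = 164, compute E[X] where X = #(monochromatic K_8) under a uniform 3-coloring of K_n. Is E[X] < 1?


E[X] = C(164, 8) · 3^{1 − 28} = 10912535409348 · 3^{−27} = 10912535409348/7625597484987.
As a reduced fraction: E[X] = 404167978124/282429536481 ≈ 1.43104.
Is E[X] < 1? NO.
Since E[X] ≥ 1, the first-moment bound is inconclusive at n = 164; it does NOT by itself certify R_3(8) > 164.

E[X] = 404167978124/282429536481 ≈ 1.43104; E[X] ≥ 1; first-moment method inconclusive here.


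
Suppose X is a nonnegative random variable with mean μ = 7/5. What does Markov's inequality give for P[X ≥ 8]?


μ = E[X] = 7/5, a = 8.
Markov: P[X ≥ 8] ≤ μ/a = (7/5)/8 = 7/40.
Numerically: ≈ 0.175.
(Since a = 8 > μ = 1.400, the bound 7/40 is < 1 and informative.)

P[X ≥ 8] ≤ 7/40 ≈ 0.175.


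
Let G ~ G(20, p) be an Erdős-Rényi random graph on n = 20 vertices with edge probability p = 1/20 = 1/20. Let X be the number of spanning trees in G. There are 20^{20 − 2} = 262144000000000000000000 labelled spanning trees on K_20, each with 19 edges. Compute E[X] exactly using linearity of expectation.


K_20 has 20^{20 − 2} = 262144000000000000000000 labelled spanning trees.
For each such spanning tree H, let X_H = 1 if all 19 edges of H are present in G. Then P[X_H = 1] = p^{19} = (1/20)^{19} = 1/5242880000000000000000000.
By linearity of expectation: E[X] = Σ_H E[X_H] = 262144000000000000000000 · p^{19} = 262144000000000000000000 · 1/5242880000000000000000000 = 1/20.
Numerically: E[X] ≈ 0.05.

E[X] = 262144000000000000000000 · (1/20)^{19} = 1/20 ≈ 0.05.
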